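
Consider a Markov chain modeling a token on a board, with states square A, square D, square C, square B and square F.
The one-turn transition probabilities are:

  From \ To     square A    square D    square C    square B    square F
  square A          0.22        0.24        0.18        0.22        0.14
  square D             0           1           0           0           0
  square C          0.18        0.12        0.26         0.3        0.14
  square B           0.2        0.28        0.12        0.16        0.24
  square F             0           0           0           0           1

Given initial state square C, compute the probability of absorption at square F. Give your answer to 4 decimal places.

0.4740

Let h(s) be the probability of absorption at square F starting from transient state s. Then h(square F) = 1 and h(square D) = 0. By first-step analysis:
h(square A) = 0.22·h(square A) + 0.24·0 + 0.18·h(square C) + 0.22·h(square B) + 0.14·1
h(square C) = 0.18·h(square A) + 0.12·0 + 0.26·h(square C) + 0.3·h(square B) + 0.14·1
h(square B) = 0.2·h(square A) + 0.28·0 + 0.12·h(square C) + 0.16·h(square B) + 0.24·1
Solving: h(square A) = 0.4165, h(square C) = 0.4740, h(square B) = 0.4526.
Starting from square C, the probability is 0.4740.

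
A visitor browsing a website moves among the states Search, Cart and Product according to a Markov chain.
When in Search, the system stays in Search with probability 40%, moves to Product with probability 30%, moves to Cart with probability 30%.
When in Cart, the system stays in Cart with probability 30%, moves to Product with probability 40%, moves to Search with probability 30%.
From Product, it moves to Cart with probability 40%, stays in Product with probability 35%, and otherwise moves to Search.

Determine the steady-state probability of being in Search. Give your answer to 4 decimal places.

0.3138

Let the stationary distribution be π with π = πP and π_1 + π_2 + π_3 = 1.
π_1 = 0.4·π_1 + 0.3·π_2 + 0.25·π_3
π_2 = 0.3·π_1 + 0.3·π_2 + 0.4·π_3
Solving with the normalization constraint gives π = (0.3138, 0.3351, 0.3511).
So the stationary probability of Search is 0.3138.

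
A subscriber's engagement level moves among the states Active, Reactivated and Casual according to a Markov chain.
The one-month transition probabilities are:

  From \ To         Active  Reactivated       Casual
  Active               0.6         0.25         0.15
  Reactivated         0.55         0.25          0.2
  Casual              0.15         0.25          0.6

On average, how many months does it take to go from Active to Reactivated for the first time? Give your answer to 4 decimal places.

Let t(s) be the expected number of months to first reach Reactivated from state s, with t(Reactivated) = 0. Conditioning on the first month:
t(Active) = 1 + 0.6·t(Active) + 0.15·t(Casual)
t(Casual) = 1 + 0.15·t(Active) + 0.6·t(Casual)
Solving: t(Active) = 4.0000, t(Casual) = 4.0000.
Expected months from Active to Reactivated: 4.0000.

4.0000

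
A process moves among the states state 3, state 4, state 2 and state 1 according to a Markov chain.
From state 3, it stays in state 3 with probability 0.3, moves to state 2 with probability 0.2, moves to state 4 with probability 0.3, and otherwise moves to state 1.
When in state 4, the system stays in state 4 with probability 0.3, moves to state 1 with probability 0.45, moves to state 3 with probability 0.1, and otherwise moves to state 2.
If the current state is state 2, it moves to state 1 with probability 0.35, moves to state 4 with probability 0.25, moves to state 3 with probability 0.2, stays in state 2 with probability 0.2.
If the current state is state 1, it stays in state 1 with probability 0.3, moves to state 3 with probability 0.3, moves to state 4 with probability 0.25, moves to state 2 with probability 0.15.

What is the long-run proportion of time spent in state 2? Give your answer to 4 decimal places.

0.1699

Let the stationary distribution be π with π = πP and π_1 + π_2 + π_3 + π_4 = 1.
π_1 = 0.3·π_1 + 0.1·π_2 + 0.2·π_3 + 0.3·π_4
π_2 = 0.3·π_1 + 0.3·π_2 + 0.25·π_3 + 0.25·π_4
π_3 = 0.2·π_1 + 0.15·π_2 + 0.2·π_3 + 0.15·π_4
Solving with the normalization constraint gives π = (0.2280, 0.2752, 0.1699, 0.3270).
So the stationary probability of state 2 is 0.1699.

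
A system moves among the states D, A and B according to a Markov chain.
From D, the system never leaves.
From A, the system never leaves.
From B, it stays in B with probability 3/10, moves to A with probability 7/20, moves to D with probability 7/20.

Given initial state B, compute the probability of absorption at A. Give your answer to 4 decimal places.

Let h(s) be the probability of absorption at A starting from transient state s. Then h(A) = 1 and h(D) = 0. By first-step analysis:
h(B) = 0.35·0 + 0.35·1 + 0.3·h(B)
Solving: h(B) = 0.5000.
Starting from B, the probability is 0.5000.

0.5000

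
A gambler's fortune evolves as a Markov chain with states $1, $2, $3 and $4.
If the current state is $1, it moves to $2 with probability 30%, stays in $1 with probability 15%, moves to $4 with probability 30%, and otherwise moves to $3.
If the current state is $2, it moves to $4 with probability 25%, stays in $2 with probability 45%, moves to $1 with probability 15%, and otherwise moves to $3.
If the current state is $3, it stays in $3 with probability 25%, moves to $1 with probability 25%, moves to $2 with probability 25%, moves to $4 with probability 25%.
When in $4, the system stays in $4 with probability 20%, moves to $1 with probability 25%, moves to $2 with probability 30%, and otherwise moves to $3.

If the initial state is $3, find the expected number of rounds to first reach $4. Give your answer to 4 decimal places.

3.8478

Let t(s) be the expected number of rounds to first reach $4 from state s, with t($4) = 0. Conditioning on the first round:
t($1) = 1 + 0.15·t($1) + 0.3·t($2) + 0.25·t($3)
t($2) = 1 + 0.15·t($1) + 0.45·t($2) + 0.15·t($3)
t($3) = 1 + 0.25·t($1) + 0.25·t($2) + 0.25·t($3)
Solving: t($1) = 3.6739, t($2) = 3.8696, t($3) = 3.8478.
Expected rounds from $3 to $4: 3.8478.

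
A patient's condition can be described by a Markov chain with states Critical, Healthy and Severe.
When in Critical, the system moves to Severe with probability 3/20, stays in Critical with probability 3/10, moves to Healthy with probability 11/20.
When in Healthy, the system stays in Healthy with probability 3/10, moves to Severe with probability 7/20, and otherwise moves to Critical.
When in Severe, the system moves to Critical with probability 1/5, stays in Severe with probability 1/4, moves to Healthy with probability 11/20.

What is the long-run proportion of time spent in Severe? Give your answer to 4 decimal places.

Let the stationary distribution be π with π = πP and π_1 + π_2 + π_3 = 1.
π_1 = 0.3·π_1 + 0.35·π_2 + 0.2·π_3
π_2 = 0.55·π_1 + 0.3·π_2 + 0.55·π_3
Solving with the normalization constraint gives π = (0.2956, 0.4400, 0.2644).
So the stationary probability of Severe is 0.2644.

0.2644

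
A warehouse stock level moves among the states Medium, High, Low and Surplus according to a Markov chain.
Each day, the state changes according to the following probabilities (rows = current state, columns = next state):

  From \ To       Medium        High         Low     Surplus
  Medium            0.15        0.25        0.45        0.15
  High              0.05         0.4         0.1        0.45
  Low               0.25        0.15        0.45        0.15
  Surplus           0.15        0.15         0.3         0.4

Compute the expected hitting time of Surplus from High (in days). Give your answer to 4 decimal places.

2.8027

Let t(s) be the expected number of days to first reach Surplus from state s, with t(Surplus) = 0. Conditioning on the first day:
t(Medium) = 1 + 0.15·t(Medium) + 0.25·t(High) + 0.45·t(Low)
t(High) = 1 + 0.05·t(Medium) + 0.4·t(High) + 0.1·t(Low)
t(Low) = 1 + 0.25·t(Medium) + 0.15·t(High) + 0.45·t(Low)
Solving: t(Medium) = 4.4354, t(High) = 2.8027, t(Low) = 4.5986.
Expected days from High to Surplus: 2.8027.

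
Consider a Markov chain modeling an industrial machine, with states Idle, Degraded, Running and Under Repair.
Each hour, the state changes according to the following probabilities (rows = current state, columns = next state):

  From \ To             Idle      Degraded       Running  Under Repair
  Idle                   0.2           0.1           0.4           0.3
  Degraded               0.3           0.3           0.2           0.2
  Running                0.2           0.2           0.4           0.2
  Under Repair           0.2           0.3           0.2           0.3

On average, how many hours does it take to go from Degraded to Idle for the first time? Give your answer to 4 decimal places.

3.9560

Let t(s) be the expected number of hours to first reach Idle from state s, with t(Idle) = 0. Conditioning on the first hour:
t(Degraded) = 1 + 0.3·t(Degraded) + 0.2·t(Running) + 0.2·t(Under Repair)
t(Running) = 1 + 0.2·t(Degraded) + 0.4·t(Running) + 0.2·t(Under Repair)
t(Under Repair) = 1 + 0.3·t(Degraded) + 0.2·t(Running) + 0.3·t(Under Repair)
Solving: t(Degraded) = 3.9560, t(Running) = 4.4505, t(Under Repair) = 4.3956.
Expected hours from Degraded to Idle: 3.9560.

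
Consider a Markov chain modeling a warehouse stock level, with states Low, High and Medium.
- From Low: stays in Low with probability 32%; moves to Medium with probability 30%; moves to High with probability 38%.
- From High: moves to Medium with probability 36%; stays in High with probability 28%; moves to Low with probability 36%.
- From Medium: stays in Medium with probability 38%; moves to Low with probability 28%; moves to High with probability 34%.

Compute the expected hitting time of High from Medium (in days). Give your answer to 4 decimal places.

Let t(s) be the expected number of days to first reach High from state s, with t(High) = 0. Conditioning on the first day:
t(Low) = 1 + 0.32·t(Low) + 0.3·t(Medium)
t(Medium) = 1 + 0.28·t(Low) + 0.38·t(Medium)
Solving: t(Low) = 2.7251, t(Medium) = 2.8436.
Expected days from Medium to High: 2.8436.

2.8436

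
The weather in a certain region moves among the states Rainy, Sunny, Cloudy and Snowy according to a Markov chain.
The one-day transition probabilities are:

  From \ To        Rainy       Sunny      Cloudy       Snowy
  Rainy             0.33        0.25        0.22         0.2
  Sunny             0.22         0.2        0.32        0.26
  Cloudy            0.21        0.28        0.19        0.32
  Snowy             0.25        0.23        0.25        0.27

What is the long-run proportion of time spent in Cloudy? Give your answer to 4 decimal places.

0.2445

Let the stationary distribution be π with π = πP and π_1 + π_2 + π_3 + π_4 = 1.
π_1 = 0.33·π_1 + 0.22·π_2 + 0.21·π_3 + 0.25·π_4
π_2 = 0.25·π_1 + 0.2·π_2 + 0.28·π_3 + 0.23·π_4
π_3 = 0.22·π_1 + 0.32·π_2 + 0.19·π_3 + 0.25·π_4
Solving with the normalization constraint gives π = (0.2533, 0.2401, 0.2445, 0.2621).
So the stationary probability of Cloudy is 0.2445.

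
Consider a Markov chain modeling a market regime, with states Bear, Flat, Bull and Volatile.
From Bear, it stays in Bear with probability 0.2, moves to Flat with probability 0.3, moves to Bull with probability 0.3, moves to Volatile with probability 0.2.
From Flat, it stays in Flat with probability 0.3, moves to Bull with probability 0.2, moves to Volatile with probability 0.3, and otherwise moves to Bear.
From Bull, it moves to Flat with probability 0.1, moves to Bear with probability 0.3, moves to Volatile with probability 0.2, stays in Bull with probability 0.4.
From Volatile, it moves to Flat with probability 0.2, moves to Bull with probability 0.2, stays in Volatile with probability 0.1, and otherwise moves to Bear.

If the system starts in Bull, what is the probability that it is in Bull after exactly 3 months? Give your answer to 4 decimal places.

Propagate the distribution vector 3 months from Bull.
After 0 months: (0.0000, 0.0000, 1.0000, 0.0000)
After 1 month: (0.3000, 0.1000, 0.4000, 0.2000)
After 2 months: (0.3000, 0.2000, 0.3100, 0.1900)
After 3 months: (0.2880, 0.2190, 0.2920, 0.2010)
P(in Bull after 3 months) = 0.2920

0.2920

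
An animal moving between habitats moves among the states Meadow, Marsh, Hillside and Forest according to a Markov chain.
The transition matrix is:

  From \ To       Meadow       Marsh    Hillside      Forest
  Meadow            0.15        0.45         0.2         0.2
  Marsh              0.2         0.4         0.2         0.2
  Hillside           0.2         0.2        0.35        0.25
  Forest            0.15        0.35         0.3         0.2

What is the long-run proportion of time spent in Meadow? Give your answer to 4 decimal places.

Let the stationary distribution be π with π = πP and π_1 + π_2 + π_3 + π_4 = 1.
π_1 = 0.15·π_1 + 0.2·π_2 + 0.2·π_3 + 0.15·π_4
π_2 = 0.45·π_1 + 0.4·π_2 + 0.2·π_3 + 0.35·π_4
π_3 = 0.2·π_1 + 0.2·π_2 + 0.35·π_3 + 0.3·π_4
Solving with the normalization constraint gives π = (0.1803, 0.3463, 0.2604, 0.2130).
So the stationary probability of Meadow is 0.1803.

0.1803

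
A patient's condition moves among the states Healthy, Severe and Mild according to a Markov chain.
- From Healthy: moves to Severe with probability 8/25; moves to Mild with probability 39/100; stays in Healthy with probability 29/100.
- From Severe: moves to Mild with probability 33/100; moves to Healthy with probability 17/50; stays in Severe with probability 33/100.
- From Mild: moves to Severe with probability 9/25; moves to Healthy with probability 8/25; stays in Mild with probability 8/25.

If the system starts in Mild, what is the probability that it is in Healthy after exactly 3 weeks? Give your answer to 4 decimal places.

0.3172

Propagate the distribution vector 3 weeks from Mild.
After 0 weeks: (0.0000, 0.0000, 1.0000)
After 1 week: (0.3200, 0.3600, 0.3200)
After 2 weeks: (0.3176, 0.3364, 0.3460)
After 3 weeks: (0.3172, 0.3372, 0.3456)
P(in Healthy after 3 weeks) = 0.3172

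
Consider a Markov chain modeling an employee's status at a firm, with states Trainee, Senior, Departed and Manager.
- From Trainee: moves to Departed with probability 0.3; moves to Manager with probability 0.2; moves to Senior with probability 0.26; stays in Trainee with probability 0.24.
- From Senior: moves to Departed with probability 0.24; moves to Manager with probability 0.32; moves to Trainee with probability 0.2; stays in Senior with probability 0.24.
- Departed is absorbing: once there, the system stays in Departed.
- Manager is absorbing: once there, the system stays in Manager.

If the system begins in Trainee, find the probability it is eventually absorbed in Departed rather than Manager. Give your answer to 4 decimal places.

Let h(s) be the probability of absorption at Departed starting from transient state s. Then h(Departed) = 1 and h(Manager) = 0. By first-step analysis:
h(Trainee) = 0.24·h(Trainee) + 0.26·h(Senior) + 0.3·1 + 0.2·0
h(Senior) = 0.2·h(Trainee) + 0.24·h(Senior) + 0.24·1 + 0.32·0
Solving: h(Trainee) = 0.5525, h(Senior) = 0.4612.
Starting from Trainee, the probability is 0.5525.

0.5525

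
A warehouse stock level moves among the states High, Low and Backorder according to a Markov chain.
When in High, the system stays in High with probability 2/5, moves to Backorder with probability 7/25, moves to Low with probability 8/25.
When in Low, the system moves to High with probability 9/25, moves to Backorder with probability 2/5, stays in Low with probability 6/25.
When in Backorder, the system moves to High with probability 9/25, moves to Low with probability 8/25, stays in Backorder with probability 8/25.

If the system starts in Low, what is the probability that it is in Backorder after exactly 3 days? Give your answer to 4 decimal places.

0.3291

Propagate the distribution vector 3 days from Low.
After 0 days: (0.0000, 1.0000, 0.0000)
After 1 day: (0.3600, 0.2400, 0.4000)
After 2 days: (0.3744, 0.3008, 0.3248)
After 3 days: (0.3750, 0.2959, 0.3291)
P(in Backorder after 3 days) = 0.3291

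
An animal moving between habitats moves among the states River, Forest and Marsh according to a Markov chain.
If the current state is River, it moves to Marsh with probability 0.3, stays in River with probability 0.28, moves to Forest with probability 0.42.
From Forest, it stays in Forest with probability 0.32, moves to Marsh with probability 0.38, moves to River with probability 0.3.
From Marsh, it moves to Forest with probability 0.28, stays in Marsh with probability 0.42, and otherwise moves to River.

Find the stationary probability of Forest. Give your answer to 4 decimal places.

Let the stationary distribution be π with π = πP and π_1 + π_2 + π_3 = 1.
π_1 = 0.28·π_1 + 0.3·π_2 + 0.3·π_3
π_2 = 0.42·π_1 + 0.32·π_2 + 0.28·π_3
Solving with the normalization constraint gives π = (0.2941, 0.3346, 0.3713).
So the stationary probability of Forest is 0.3346.

0.3346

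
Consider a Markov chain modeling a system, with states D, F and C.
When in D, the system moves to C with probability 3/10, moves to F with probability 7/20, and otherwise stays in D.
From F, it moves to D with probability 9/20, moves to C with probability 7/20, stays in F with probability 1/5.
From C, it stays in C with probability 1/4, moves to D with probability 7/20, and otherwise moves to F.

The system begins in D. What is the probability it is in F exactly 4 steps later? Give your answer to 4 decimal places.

Propagate the distribution vector 4 steps from D.
After 0 steps: (1.0000, 0.0000, 0.0000)
After 1 step: (0.3500, 0.3500, 0.3000)
After 2 steps: (0.3850, 0.3125, 0.3025)
After 3 steps: (0.3813, 0.3183, 0.3005)
After 4 steps: (0.3818, 0.3173, 0.3009)
P(in F after 4 steps) = 0.3173

0.3173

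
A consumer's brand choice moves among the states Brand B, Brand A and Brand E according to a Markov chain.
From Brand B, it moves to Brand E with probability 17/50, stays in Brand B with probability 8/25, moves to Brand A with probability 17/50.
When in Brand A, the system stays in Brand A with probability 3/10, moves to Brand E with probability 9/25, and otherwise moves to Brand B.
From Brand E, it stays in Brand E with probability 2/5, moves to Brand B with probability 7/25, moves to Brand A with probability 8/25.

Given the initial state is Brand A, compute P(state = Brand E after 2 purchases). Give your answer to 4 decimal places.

Sum over the intermediate state after 1 purchase:
P = P(Brand A→Brand B)·P(Brand B→Brand E) + P(Brand A→Brand A)·P(Brand A→Brand E) + P(Brand A→Brand E)·P(Brand E→Brand E)
  = 0.34×0.34 + 0.3×0.36 + 0.36×0.4
  = 0.1156 + 0.1080 + 0.1440 = 0.3676

0.3676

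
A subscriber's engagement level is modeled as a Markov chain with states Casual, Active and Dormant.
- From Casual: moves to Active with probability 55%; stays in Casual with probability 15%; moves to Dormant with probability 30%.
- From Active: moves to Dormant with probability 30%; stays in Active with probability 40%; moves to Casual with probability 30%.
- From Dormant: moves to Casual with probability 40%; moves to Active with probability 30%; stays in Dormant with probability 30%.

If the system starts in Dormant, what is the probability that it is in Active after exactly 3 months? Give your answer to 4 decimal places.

Propagate the distribution vector 3 months from Dormant.
After 0 months: (0.0000, 0.0000, 1.0000)
After 1 month: (0.4000, 0.3000, 0.3000)
After 2 months: (0.2700, 0.4300, 0.3000)
After 3 months: (0.2895, 0.4105, 0.3000)
P(in Active after 3 months) = 0.4105

0.4105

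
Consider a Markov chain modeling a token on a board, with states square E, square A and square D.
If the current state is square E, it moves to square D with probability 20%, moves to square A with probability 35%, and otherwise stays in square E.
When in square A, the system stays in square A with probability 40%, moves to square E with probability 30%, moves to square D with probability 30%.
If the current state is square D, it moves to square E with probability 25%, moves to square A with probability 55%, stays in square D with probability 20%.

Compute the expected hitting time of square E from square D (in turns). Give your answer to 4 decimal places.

Let t(s) be the expected number of turns to first reach square E from state s, with t(square E) = 0. Conditioning on the first turn:
t(square A) = 1 + 0.4·t(square A) + 0.3·t(square D)
t(square D) = 1 + 0.55·t(square A) + 0.2·t(square D)
Solving: t(square A) = 3.4921, t(square D) = 3.6508.
Expected turns from square D to square E: 3.6508.

3.6508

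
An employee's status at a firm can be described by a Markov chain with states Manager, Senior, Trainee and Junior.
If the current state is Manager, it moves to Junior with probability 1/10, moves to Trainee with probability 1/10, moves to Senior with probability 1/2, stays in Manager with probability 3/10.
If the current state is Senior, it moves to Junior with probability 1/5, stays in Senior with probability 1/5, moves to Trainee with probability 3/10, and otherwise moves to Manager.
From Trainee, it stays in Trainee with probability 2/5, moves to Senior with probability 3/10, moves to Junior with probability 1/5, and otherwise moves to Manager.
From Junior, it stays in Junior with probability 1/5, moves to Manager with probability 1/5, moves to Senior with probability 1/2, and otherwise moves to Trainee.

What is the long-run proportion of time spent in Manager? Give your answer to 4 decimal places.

0.2339

Let the stationary distribution be π with π = πP and π_1 + π_2 + π_3 + π_4 = 1.
π_1 = 0.3·π_1 + 0.3·π_2 + 0.1·π_3 + 0.2·π_4
π_2 = 0.5·π_1 + 0.2·π_2 + 0.3·π_3 + 0.5·π_4
π_3 = 0.1·π_1 + 0.3·π_2 + 0.4·π_3 + 0.1·π_4
Solving with the normalization constraint gives π = (0.2339, 0.3474, 0.2421, 0.1766).
So the stationary probability of Manager is 0.2339.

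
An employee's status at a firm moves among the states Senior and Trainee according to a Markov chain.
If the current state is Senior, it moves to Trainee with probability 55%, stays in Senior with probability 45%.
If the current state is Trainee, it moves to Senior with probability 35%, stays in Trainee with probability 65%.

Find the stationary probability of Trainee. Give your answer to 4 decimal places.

Let the stationary distribution be π with π = πP and π_1 + π_2 = 1.
π_1 = 0.45·π_1 + 0.35·π_2
Solving with the normalization constraint gives π = (0.3889, 0.6111).
So the stationary probability of Trainee is 0.6111.

0.6111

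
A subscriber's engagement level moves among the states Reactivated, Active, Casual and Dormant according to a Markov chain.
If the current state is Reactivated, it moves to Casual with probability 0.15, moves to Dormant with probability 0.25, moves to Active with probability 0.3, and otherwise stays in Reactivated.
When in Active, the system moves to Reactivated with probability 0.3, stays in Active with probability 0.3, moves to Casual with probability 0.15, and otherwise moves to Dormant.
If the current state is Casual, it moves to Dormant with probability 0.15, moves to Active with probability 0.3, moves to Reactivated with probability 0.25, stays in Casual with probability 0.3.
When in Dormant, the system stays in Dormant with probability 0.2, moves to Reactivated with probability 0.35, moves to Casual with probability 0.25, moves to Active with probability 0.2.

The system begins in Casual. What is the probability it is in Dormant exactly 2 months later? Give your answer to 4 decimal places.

0.2125

Propagate the distribution vector 2 months from Casual.
After 0 months: (0.0000, 0.0000, 1.0000, 0.0000)
After 1 month: (0.2500, 0.3000, 0.3000, 0.1500)
After 2 months: (0.2925, 0.2850, 0.2100, 0.2125)
P(in Dormant after 2 months) = 0.2125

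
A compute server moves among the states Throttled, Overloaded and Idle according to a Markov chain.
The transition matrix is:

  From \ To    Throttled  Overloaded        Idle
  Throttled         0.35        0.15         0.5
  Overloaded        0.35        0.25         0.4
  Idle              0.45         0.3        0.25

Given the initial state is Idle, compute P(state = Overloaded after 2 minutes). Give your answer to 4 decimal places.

Sum over the intermediate state after 1 minute:
P = P(Idle→Throttled)·P(Throttled→Overloaded) + P(Idle→Overloaded)·P(Overloaded→Overloaded) + P(Idle→Idle)·P(Idle→Overloaded)
  = 0.45×0.15 + 0.3×0.25 + 0.25×0.3
  = 0.0675 + 0.0750 + 0.0750 = 0.2175

0.2175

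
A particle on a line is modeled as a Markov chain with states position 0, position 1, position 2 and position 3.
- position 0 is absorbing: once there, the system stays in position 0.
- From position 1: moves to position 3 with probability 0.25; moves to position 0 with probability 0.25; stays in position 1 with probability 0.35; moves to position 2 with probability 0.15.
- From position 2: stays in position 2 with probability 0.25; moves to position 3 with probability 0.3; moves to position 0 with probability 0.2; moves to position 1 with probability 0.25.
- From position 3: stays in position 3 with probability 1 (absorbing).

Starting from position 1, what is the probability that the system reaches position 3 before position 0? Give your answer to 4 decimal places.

Let h(s) be the probability of absorption at position 3 starting from transient state s. Then h(position 3) = 1 and h(position 0) = 0. By first-step analysis:
h(position 1) = 0.25·0 + 0.35·h(position 1) + 0.15·h(position 2) + 0.25·1
h(position 2) = 0.2·0 + 0.25·h(position 1) + 0.25·h(position 2) + 0.3·1
Solving: h(position 1) = 0.5167, h(position 2) = 0.5722.
Starting from position 1, the probability is 0.5167.

0.5167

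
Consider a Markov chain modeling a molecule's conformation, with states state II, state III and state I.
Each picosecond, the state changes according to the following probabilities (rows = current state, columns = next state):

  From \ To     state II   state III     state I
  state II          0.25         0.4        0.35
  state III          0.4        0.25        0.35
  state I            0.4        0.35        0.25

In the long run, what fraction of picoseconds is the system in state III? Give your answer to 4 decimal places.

0.3340

Let the stationary distribution be π with π = πP and π_1 + π_2 + π_3 = 1.
π_1 = 0.25·π_1 + 0.4·π_2 + 0.4·π_3
π_2 = 0.4·π_1 + 0.25·π_2 + 0.35·π_3
Solving with the normalization constraint gives π = (0.3478, 0.3340, 0.3182).
So the stationary probability of state III is 0.3340.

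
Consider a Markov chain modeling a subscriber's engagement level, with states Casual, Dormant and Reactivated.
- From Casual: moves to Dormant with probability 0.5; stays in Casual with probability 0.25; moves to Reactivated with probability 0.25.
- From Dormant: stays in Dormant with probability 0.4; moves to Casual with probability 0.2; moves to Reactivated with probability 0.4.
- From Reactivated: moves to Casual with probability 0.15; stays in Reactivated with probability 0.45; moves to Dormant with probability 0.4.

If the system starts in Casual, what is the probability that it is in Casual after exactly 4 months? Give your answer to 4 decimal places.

0.1901

Propagate the distribution vector 4 months from Casual.
After 0 months: (1.0000, 0.0000, 0.0000)
After 1 month: (0.2500, 0.5000, 0.2500)
After 2 months: (0.2000, 0.4250, 0.3750)
After 3 months: (0.1913, 0.4200, 0.3888)
After 4 months: (0.1901, 0.4191, 0.3908)
P(in Casual after 4 months) = 0.1901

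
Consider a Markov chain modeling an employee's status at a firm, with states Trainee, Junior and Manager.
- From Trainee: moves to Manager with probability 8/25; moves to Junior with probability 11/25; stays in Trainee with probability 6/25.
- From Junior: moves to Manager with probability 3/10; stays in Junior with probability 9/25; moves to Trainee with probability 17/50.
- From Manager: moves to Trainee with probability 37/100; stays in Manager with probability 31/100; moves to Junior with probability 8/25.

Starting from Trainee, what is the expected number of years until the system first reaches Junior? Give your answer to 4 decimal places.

Let t(s) be the expected number of years to first reach Junior from state s, with t(Junior) = 0. Conditioning on the first year:
t(Trainee) = 1 + 0.24·t(Trainee) + 0.32·t(Manager)
t(Manager) = 1 + 0.37·t(Trainee) + 0.31·t(Manager)
Solving: t(Trainee) = 2.4877, t(Manager) = 2.7833.
Expected years from Trainee to Junior: 2.4877.

2.4877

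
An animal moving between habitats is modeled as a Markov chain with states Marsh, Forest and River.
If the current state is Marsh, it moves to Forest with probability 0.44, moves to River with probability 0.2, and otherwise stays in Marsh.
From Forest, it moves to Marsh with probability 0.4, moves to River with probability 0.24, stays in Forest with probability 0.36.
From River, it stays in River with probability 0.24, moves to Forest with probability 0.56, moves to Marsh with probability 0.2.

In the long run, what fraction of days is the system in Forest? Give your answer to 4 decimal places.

Let the stationary distribution be π with π = πP and π_1 + π_2 + π_3 = 1.
π_1 = 0.36·π_1 + 0.4·π_2 + 0.2·π_3
π_2 = 0.44·π_1 + 0.36·π_2 + 0.56·π_3
Solving with the normalization constraint gives π = (0.3411, 0.4326, 0.2264).
So the stationary probability of Forest is 0.4326.

0.4326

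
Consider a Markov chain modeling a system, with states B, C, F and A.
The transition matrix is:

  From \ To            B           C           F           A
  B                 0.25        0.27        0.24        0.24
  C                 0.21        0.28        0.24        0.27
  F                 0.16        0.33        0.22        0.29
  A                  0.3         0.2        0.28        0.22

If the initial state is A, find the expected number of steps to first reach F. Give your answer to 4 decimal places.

Let t(s) be the expected number of steps to first reach F from state s, with t(F) = 0. Conditioning on the first step:
t(B) = 1 + 0.25·t(B) + 0.27·t(C) + 0.24·t(A)
t(C) = 1 + 0.21·t(B) + 0.28·t(C) + 0.27·t(A)
t(A) = 1 + 0.3·t(B) + 0.2·t(C) + 0.22·t(A)
Solving: t(B) = 4.0046, t(C) = 3.9999, t(A) = 3.8479.
Expected steps from A to F: 3.8479.

3.8479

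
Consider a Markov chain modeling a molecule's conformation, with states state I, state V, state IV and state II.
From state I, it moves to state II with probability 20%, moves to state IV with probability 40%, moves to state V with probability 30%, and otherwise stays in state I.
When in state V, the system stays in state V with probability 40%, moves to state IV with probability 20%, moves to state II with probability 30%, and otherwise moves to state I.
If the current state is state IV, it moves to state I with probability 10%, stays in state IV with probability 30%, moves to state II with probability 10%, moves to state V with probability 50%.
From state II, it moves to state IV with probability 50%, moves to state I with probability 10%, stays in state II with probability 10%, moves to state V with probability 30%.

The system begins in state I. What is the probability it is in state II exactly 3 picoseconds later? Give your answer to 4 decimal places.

Propagate the distribution vector 3 picoseconds from state I.
After 0 picoseconds: (1.0000, 0.0000, 0.0000, 0.0000)
After 1 picosecond: (0.1000, 0.3000, 0.4000, 0.2000)
After 2 picoseconds: (0.1000, 0.4100, 0.3200, 0.1700)
After 3 picoseconds: (0.1000, 0.4050, 0.3030, 0.1920)
P(in state II after 3 picoseconds) = 0.1920

0.1920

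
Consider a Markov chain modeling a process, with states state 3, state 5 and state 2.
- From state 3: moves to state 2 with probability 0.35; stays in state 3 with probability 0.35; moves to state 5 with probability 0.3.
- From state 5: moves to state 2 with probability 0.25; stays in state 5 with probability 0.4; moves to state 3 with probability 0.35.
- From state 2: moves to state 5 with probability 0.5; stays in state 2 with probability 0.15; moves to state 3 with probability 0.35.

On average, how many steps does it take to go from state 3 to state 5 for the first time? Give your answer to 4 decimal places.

2.7907

Let t(s) be the expected number of steps to first reach state 5 from state s, with t(state 5) = 0. Conditioning on the first step:
t(state 3) = 1 + 0.35·t(state 3) + 0.35·t(state 2)
t(state 2) = 1 + 0.35·t(state 3) + 0.15·t(state 2)
Solving: t(state 3) = 2.7907, t(state 2) = 2.3256.
Expected steps from state 3 to state 5: 2.7907.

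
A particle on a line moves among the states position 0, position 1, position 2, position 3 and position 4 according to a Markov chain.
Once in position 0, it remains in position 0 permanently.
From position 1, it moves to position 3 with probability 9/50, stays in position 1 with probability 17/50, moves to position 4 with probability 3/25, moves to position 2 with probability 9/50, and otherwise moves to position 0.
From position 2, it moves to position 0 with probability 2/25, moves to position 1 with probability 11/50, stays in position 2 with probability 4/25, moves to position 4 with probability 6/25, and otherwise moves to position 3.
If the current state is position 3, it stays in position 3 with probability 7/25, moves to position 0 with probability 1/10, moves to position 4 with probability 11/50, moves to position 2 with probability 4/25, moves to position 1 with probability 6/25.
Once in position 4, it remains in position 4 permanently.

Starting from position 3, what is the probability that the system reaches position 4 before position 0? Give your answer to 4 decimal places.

0.6259

Let h(s) be the probability of absorption at position 4 starting from transient state s. Then h(position 4) = 1 and h(position 0) = 0. By first-step analysis:
h(position 1) = 0.18·0 + 0.34·h(position 1) + 0.18·h(position 2) + 0.18·h(position 3) + 0.12·1
h(position 2) = 0.08·0 + 0.22·h(position 1) + 0.16·h(position 2) + 0.3·h(position 3) + 0.24·1
h(position 3) = 0.1·0 + 0.24·h(position 1) + 0.16·h(position 2) + 0.28·h(position 3) + 0.22·1
Solving: h(position 1) = 0.5292, h(position 2) = 0.6479, h(position 3) = 0.6259.
Starting from position 3, the probability is 0.6259.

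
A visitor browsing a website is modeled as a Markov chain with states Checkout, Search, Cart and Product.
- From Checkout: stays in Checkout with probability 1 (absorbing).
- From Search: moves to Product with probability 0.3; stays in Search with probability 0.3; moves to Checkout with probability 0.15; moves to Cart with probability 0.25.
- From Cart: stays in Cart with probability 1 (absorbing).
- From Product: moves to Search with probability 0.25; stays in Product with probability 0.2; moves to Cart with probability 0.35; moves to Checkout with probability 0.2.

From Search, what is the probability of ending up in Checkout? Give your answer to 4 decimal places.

Let h(s) be the probability of absorption at Checkout starting from transient state s. Then h(Checkout) = 1 and h(Cart) = 0. By first-step analysis:
h(Search) = 0.15·1 + 0.3·h(Search) + 0.25·0 + 0.3·h(Product)
h(Product) = 0.2·1 + 0.25·h(Search) + 0.35·0 + 0.2·h(Product)
Solving: h(Search) = 0.3711, h(Product) = 0.3660.
Starting from Search, the probability is 0.3711.

0.3711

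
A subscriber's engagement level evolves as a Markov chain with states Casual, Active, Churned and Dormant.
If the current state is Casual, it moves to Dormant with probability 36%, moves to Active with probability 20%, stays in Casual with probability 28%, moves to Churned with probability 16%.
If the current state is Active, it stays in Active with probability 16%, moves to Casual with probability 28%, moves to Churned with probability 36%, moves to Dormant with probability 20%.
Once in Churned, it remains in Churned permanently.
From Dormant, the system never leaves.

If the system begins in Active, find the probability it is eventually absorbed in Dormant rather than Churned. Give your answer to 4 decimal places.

0.4461

Let h(s) be the probability of absorption at Dormant starting from transient state s. Then h(Dormant) = 1 and h(Churned) = 0. By first-step analysis:
h(Casual) = 0.28·h(Casual) + 0.2·h(Active) + 0.16·0 + 0.36·1
h(Active) = 0.28·h(Casual) + 0.16·h(Active) + 0.36·0 + 0.2·1
Solving: h(Casual) = 0.6239, h(Active) = 0.4461.
Starting from Active, the probability is 0.4461.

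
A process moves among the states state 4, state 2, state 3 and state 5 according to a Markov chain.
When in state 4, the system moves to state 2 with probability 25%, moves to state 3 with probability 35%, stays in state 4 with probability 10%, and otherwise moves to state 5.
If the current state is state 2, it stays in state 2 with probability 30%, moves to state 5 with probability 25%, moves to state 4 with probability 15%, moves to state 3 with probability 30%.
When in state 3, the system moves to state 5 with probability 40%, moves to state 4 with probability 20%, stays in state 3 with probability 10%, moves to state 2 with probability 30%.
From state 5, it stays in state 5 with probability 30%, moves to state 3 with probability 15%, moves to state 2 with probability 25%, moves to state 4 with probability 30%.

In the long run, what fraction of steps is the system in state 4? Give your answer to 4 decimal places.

0.1974

Let the stationary distribution be π with π = πP and π_1 + π_2 + π_3 + π_4 = 1.
π_1 = 0.1·π_1 + 0.15·π_2 + 0.2·π_3 + 0.3·π_4
π_2 = 0.25·π_1 + 0.3·π_2 + 0.3·π_3 + 0.25·π_4
π_3 = 0.35·π_1 + 0.3·π_2 + 0.1·π_3 + 0.15·π_4
Solving with the normalization constraint gives π = (0.1974, 0.2747, 0.2197, 0.3082).
So the stationary probability of state 4 is 0.1974.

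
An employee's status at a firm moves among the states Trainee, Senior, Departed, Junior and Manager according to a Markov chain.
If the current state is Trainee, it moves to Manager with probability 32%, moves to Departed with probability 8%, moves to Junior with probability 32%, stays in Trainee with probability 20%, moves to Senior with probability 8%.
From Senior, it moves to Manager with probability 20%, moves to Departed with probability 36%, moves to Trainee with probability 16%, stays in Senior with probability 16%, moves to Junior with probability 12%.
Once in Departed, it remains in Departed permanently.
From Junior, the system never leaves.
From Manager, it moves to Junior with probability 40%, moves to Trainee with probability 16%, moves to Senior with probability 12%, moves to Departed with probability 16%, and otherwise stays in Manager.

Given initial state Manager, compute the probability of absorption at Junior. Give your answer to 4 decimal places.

Let h(s) be the probability of absorption at Junior starting from transient state s. Then h(Junior) = 1 and h(Departed) = 0. By first-step analysis:
h(Trainee) = 0.2·h(Trainee) + 0.08·h(Senior) + 0.08·0 + 0.32·1 + 0.32·h(Manager)
h(Senior) = 0.16·h(Trainee) + 0.16·h(Senior) + 0.36·0 + 0.12·1 + 0.2·h(Manager)
h(Manager) = 0.16·h(Trainee) + 0.12·h(Senior) + 0.16·0 + 0.4·1 + 0.16·h(Manager)
Solving: h(Trainee) = 0.7139, h(Senior) = 0.4396, h(Manager) = 0.6750.
Starting from Manager, the probability is 0.6750.

0.6750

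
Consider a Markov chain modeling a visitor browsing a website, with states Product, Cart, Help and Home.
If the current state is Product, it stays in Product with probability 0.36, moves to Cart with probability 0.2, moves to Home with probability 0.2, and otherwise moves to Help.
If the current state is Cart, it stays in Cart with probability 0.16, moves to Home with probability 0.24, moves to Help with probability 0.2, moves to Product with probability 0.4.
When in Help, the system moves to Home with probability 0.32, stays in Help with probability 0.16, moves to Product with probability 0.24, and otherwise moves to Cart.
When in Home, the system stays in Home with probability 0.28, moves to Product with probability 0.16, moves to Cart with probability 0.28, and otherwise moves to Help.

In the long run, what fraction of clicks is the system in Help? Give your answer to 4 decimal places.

0.2232

Let the stationary distribution be π with π = πP and π_1 + π_2 + π_3 + π_4 = 1.
π_1 = 0.36·π_1 + 0.4·π_2 + 0.24·π_3 + 0.16·π_4
π_2 = 0.2·π_1 + 0.16·π_2 + 0.28·π_3 + 0.28·π_4
π_3 = 0.24·π_1 + 0.2·π_2 + 0.16·π_3 + 0.28·π_4
Solving with the normalization constraint gives π = (0.2911, 0.2292, 0.2232, 0.2565).
So the stationary probability of Help is 0.2232.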